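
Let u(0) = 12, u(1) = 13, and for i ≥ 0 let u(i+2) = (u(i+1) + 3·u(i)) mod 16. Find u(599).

11

Computing terms: u(0) = 12, u(1) = 13, u(2) = 1, u(3) = 8, u(4) = 11, u(5) = 3, u(6) = 4, u(7) = 13, u(8) = 9, u(9) = 0, u(10) = 11, u(11) = 11, u(12) = 12, u(13) = 13.
The sequence repeats with period 12.
(599 - 0) mod 12 = 11, so u(599) = u(11) = 11.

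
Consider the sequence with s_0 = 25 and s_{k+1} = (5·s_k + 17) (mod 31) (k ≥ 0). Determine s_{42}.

25

Computing terms: s_0 = 25; s_1 = 18; s_2 = 14; s_3 = 25.
Since s_3 = s_0 = 25, the sequence is periodic with period 3.
(42 - 0) mod 3 = 0, so s_{42} = s_0 = 25.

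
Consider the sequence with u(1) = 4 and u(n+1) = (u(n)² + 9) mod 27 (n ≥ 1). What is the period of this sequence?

We have u(1) = 4,  u(2) = 25,  u(3) = 13,  u(4) = 16,  u(5) = 22,  u(6) = 7,  u(7) = 4.
The sequence repeats with period 6.

6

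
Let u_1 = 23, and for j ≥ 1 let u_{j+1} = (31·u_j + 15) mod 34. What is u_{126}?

u_1 = 23, u_2 = 14, u_3 = 7, u_4 = 28, u_5 = 33, u_6 = 18, u_7 = 29, u_8 = 30, u_9 = 27, u_{10} = 2, u_{11} = 9, u_{12} = 22, u_{13} = 17, u_{14} = 32, u_{15} = 21, u_{16} = 20, u_{17} = 23.
The sequence repeats with period 16.
So u_{126} = u_{1 + ((126-1) mod 16)} = u_{14} = 32.

32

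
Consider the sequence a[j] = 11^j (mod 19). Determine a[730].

Listing terms: a[0] = 1; a[1] = 11; a[2] = 7; a[3] = 1.
Since a[3] = a[0] = 1, the sequence is periodic with period 3.
(730 - 0) mod 3 = 1, so a[730] = a[1] = 11.

11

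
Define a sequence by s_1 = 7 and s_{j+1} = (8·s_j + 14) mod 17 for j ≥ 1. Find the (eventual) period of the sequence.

s_1 = 7; s_2 = 2; s_3 = 13; s_4 = 16; s_5 = 6; s_6 = 11; s_7 = 0; s_8 = 14; s_9 = 7.
The sequence repeats with period 8.

8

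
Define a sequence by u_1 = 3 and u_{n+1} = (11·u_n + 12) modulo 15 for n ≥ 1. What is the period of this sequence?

Listing terms: u_1 = 3; u_2 = 0; u_3 = 12; u_4 = 9; u_5 = 6; u_6 = 3.
Since u_6 = u_1 = 3, the sequence is periodic with period 5.

5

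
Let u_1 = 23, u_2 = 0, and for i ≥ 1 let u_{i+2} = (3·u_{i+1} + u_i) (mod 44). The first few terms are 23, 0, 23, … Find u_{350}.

0

u_1 = 23,  u_2 = 0,  u_3 = 23,  u_4 = 25,  u_5 = 10,  u_6 = 11,  u_7 = 43,  u_8 = 8,  u_9 = 23,  u_{10} = 33,  u_{11} = 34,  u_{12} = 3,  u_{13} = 43,  u_{14} = 0,  u_{15} = 43,  u_{16} = 41,  u_{17} = 34,  u_{18} = 11,  u_{19} = 23,  u_{20} = 36,  u_{21} = 43,  u_{22} = 33,  u_{23} = 10,  u_{24} = 19,  u_{25} = 23,  u_{26} = 0.
The sequence repeats with period 24.
So u_{350} = u_{1 + ((350-1) mod 24)} = u_{14} = 0.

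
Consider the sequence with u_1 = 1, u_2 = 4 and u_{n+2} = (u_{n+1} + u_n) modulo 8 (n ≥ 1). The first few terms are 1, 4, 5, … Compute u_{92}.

We have u_1 = 1; u_2 = 4; u_3 = 5; u_4 = 1; u_5 = 6; u_6 = 7; u_7 = 5; u_8 = 4; u_9 = 1; u_{10} = 5; u_{11} = 6; u_{12} = 3; u_{13} = 1; u_{14} = 4.
The sequence repeats with period 12.
So u_{92} = u_{1 + ((92-1) mod 12)} = u_8 = 4.

4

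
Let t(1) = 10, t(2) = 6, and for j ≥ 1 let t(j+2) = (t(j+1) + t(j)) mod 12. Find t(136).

2

We have t(1) = 10,  t(2) = 6,  t(3) = 4,  t(4) = 10,  t(5) = 2,  t(6) = 0,  t(7) = 2,  t(8) = 2,  t(9) = 4,  t(10) = 6,  t(11) = 10,  t(12) = 4,  t(13) = 2,  t(14) = 6,  t(15) = 8,  t(16) = 2,  t(17) = 10,  t(18) = 0,  t(19) = 10,  t(20) = 10,  t(21) = 8,  t(22) = 6,  t(23) = 2,  t(24) = 8,  t(25) = 10,  t(26) = 6.
The sequence repeats with period 24.
(136 - 1) mod 24 = 15, so t(136) = t(16) = 2.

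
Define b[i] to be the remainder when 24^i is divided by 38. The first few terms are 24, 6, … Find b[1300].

36

We have b[1] = 24,  b[2] = 6,  b[3] = 30,  b[4] = 36,  b[5] = 28,  b[6] = 26,  b[7] = 16,  b[8] = 4,  b[9] = 20,  b[10] = 24.
The sequence repeats with period 9.
So b[1300] = b[1 + ((1300-1) mod 9)] = b[4] = 36.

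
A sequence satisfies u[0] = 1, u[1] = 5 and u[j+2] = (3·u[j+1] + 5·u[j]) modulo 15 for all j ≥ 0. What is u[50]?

u[0] = 1, u[1] = 5, u[2] = 5, u[3] = 10, u[4] = 10, u[5] = 5, u[6] = 5.
Since (u[5], u[6]) = (u[1], u[2]) = (5, 5) (two consecutive terms determine the rest), the sequence is eventually periodic: after a pre-period of length 1 it cycles with period 4.
For j ≥ 1, u[j] depends only on (j - 1) mod 4. (50 - 1) mod 4 = 1, so u[50] = u[2] = 5.

5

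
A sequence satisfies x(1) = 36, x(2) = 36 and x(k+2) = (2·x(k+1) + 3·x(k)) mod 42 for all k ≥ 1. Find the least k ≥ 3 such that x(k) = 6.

4

We have x(1) = 36,  x(2) = 36,  x(3) = 12,  x(4) = 6,  x(5) = 6,  x(6) = 30,  x(7) = 36,  x(8) = 36.
The sequence repeats with period 6.
The value 6 first appears (with k ≥ 3) at x(4).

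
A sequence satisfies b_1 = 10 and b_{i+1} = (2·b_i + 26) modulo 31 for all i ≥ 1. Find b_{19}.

b_1 = 10,  b_2 = 15,  b_3 = 25,  b_4 = 14,  b_5 = 23,  b_6 = 10.
The sequence repeats with period 5.
(19 - 1) mod 5 = 3, so b_{19} = b_4 = 14.

14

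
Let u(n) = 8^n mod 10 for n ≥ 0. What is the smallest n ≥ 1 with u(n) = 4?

2

u(0) = 1; u(1) = 8; u(2) = 4; u(3) = 2; u(4) = 6; u(5) = 8.
Since u(5) = u(1) = 8, the sequence is eventually periodic: after a pre-period of length 1 it cycles with period 4.
The value 4 first appears (with n ≥ 1) at u(2).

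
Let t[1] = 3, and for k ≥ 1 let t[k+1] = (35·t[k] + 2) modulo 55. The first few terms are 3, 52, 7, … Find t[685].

12

Listing terms: t[1] = 3; t[2] = 52; t[3] = 7; t[4] = 27; t[5] = 12; t[6] = 37; t[7] = 32; t[8] = 22; t[9] = 2; t[10] = 17; t[11] = 47; t[12] = 52.
Since t[12] = t[2] = 52, the sequence is eventually periodic: after a pre-period of length 1 it cycles with period 10.
For k ≥ 2, t[k] depends only on (k - 2) mod 10. (685 - 2) mod 10 = 3, so t[685] = t[5] = 12.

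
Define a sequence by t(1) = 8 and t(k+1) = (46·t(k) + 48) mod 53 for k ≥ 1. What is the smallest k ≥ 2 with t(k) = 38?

Listing terms: t(1) = 8, t(2) = 45, t(3) = 51, t(4) = 9, t(5) = 38, t(6) = 47, t(7) = 37, t(8) = 1, t(9) = 41, t(10) = 26, t(11) = 25, t(12) = 32, t(13) = 36, t(14) = 8.
Since t(14) = t(1) = 8, the sequence is periodic with period 13.
The value 38 first appears (with k ≥ 2) at t(5).

5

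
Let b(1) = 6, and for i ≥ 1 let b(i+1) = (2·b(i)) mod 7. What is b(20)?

We have b(1) = 6,  b(2) = 5,  b(3) = 3,  b(4) = 6.
Since b(4) = b(1) = 6, the sequence is periodic with period 3.
So b(20) = b(1 + ((20-1) mod 3)) = b(2) = 5.

5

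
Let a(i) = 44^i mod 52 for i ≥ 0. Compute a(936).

a(0) = 1,  a(1) = 44,  a(2) = 12,  a(3) = 8,  a(4) = 40,  a(5) = 44.
Since a(5) = a(1) = 44, the sequence is eventually periodic: after a pre-period of length 1 it cycles with period 4.
For i ≥ 1, a(i) depends only on (i - 1) mod 4. (936 - 1) mod 4 = 3, so a(936) = a(4) = 40.

40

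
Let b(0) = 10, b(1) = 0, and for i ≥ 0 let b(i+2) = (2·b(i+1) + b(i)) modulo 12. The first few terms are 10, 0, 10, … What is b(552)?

10

We have b(0) = 10, b(1) = 0, b(2) = 10, b(3) = 8, b(4) = 2, b(5) = 0, b(6) = 2, b(7) = 4, b(8) = 10, b(9) = 0.
Since (b(8), b(9)) = (b(0), b(1)) = (10, 0) (two consecutive terms determine the rest), the sequence is periodic with period 8.
(552 - 0) mod 8 = 0, so b(552) = b(0) = 10.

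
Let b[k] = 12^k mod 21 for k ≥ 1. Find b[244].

9

We have b[1] = 12, b[2] = 18, b[3] = 6, b[4] = 9, b[5] = 3, b[6] = 15, b[7] = 12.
Since b[7] = b[1] = 12, the sequence is periodic with period 6.
(244 - 1) mod 6 = 3, so b[244] = b[4] = 9.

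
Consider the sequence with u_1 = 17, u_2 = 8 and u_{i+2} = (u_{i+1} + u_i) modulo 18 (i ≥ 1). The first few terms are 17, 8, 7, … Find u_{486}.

Computing terms: u_1 = 17, u_2 = 8, u_3 = 7, u_4 = 15, u_5 = 4, u_6 = 1, u_7 = 5, u_8 = 6, u_9 = 11, u_{10} = 17, u_{11} = 10, u_{12} = 9, u_{13} = 1, u_{14} = 10, u_{15} = 11, u_{16} = 3, u_{17} = 14, u_{18} = 17, u_{19} = 13, u_{20} = 12, u_{21} = 7, u_{22} = 1, u_{23} = 8, u_{24} = 9, u_{25} = 17, u_{26} = 8.
Since (u_{25}, u_{26}) = (u_1, u_2) = (17, 8) (two consecutive terms determine the rest), the sequence is periodic with period 24.
(486 - 1) mod 24 = 5, so u_{486} = u_6 = 1.

1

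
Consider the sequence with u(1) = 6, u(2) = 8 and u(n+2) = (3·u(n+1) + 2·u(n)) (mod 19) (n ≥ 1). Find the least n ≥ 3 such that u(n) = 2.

12

Listing terms: u(1) = 6; u(2) = 8; u(3) = 17; u(4) = 10; u(5) = 7; u(6) = 3; u(7) = 4; u(8) = 18; u(9) = 5; u(10) = 13; u(11) = 11; u(12) = 2; u(13) = 9; u(14) = 12; u(15) = 16; u(16) = 15; u(17) = 1; u(18) = 14; u(19) = 6; u(20) = 8.
Since (u(19), u(20)) = (u(1), u(2)) = (6, 8) (two consecutive terms determine the rest), the sequence is periodic with period 18.
The value 2 first appears (with n ≥ 3) at u(12).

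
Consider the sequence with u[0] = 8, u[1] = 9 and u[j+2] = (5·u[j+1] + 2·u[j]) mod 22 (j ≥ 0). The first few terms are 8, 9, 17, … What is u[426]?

Computing terms: u[0] = 8; u[1] = 9; u[2] = 17; u[3] = 15; u[4] = 21; u[5] = 3; u[6] = 13; u[7] = 5; u[8] = 7; u[9] = 1; u[10] = 19; u[11] = 9; u[12] = 17.
Since (u[11], u[12]) = (u[1], u[2]) = (9, 17) (two consecutive terms determine the rest), the sequence is eventually periodic: after a pre-period of length 1 it cycles with period 10.
For j ≥ 1, u[j] depends only on (j - 1) mod 10. (426 - 1) mod 10 = 5, so u[426] = u[6] = 13.

13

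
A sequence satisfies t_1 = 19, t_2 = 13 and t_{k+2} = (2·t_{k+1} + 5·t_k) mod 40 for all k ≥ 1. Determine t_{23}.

1

t_1 = 19, t_2 = 13, t_3 = 1, t_4 = 27, t_5 = 19, t_6 = 13.
Since (t_5, t_6) = (t_1, t_2) = (19, 13) (two consecutive terms determine the rest), the sequence is periodic with period 4.
So t_{23} = t_{1 + ((23-1) mod 4)} = t_3 = 1.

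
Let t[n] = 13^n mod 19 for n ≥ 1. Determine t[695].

2

t[1] = 13; t[2] = 17; t[3] = 12; t[4] = 4; t[5] = 14; t[6] = 11; t[7] = 10; t[8] = 16; t[9] = 18; t[10] = 6; t[11] = 2; t[12] = 7; t[13] = 15; t[14] = 5; t[15] = 8; t[16] = 9; t[17] = 3; t[18] = 1; t[19] = 13.
The sequence repeats with period 18.
(695 - 1) mod 18 = 10, so t[695] = t[11] = 2.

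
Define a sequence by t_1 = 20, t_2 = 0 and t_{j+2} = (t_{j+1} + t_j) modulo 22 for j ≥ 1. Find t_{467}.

12

We have t_1 = 20, t_2 = 0, t_3 = 20, t_4 = 20, t_5 = 18, t_6 = 16, t_7 = 12, t_8 = 6, t_9 = 18, t_{10} = 2, t_{11} = 20, t_{12} = 0.
The sequence repeats with period 10.
So t_{467} = t_{1 + ((467-1) mod 10)} = t_7 = 12.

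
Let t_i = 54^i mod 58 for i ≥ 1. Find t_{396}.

Computing terms: t_1 = 54; t_2 = 16; t_3 = 52; t_4 = 24; t_5 = 20; t_6 = 36; t_7 = 30; t_8 = 54.
The sequence repeats with period 7.
(396 - 1) mod 7 = 3, so t_{396} = t_4 = 24.

24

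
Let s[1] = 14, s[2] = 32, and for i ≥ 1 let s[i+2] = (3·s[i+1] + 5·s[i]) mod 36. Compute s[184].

10

Listing terms: s[1] = 14,  s[2] = 32,  s[3] = 22,  s[4] = 10,  s[5] = 32,  s[6] = 2,  s[7] = 22,  s[8] = 4,  s[9] = 14,  s[10] = 26,  s[11] = 4,  s[12] = 34,  s[13] = 14,  s[14] = 32.
The sequence repeats with period 12.
(184 - 1) mod 12 = 3, so s[184] = s[4] = 10.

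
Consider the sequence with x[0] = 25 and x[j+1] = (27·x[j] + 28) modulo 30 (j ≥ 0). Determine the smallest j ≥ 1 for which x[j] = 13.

Computing terms: x[0] = 25, x[1] = 13, x[2] = 19, x[3] = 1, x[4] = 25.
Since x[4] = x[0] = 25, the sequence is periodic with period 4.
The value 13 first appears (with j ≥ 1) at x[1].

1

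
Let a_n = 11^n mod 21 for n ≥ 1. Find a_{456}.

1

Computing terms: a_1 = 11, a_2 = 16, a_3 = 8, a_4 = 4, a_5 = 2, a_6 = 1, a_7 = 11.
Since a_7 = a_1 = 11, the sequence is periodic with period 6.
So a_{456} = a_{1 + ((456-1) mod 6)} = a_6 = 1.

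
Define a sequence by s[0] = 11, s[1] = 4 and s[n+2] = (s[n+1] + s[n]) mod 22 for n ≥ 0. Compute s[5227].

8

s[0] = 11; s[1] = 4; s[2] = 15; s[3] = 19; s[4] = 12; s[5] = 9; s[6] = 21; s[7] = 8; s[8] = 7; s[9] = 15; s[10] = 0; s[11] = 15; s[12] = 15; s[13] = 8; s[14] = 1; s[15] = 9; s[16] = 10; s[17] = 19; s[18] = 7; s[19] = 4; s[20] = 11; s[21] = 15; s[22] = 4; s[23] = 19; s[24] = 1; s[25] = 20; s[26] = 21; s[27] = 19; s[28] = 18; s[29] = 15; s[30] = 11; s[31] = 4.
Since (s[30], s[31]) = (s[0], s[1]) = (11, 4) (two consecutive terms determine the rest), the sequence is periodic with period 30.
(5227 - 0) mod 30 = 7, so s[5227] = s[7] = 8.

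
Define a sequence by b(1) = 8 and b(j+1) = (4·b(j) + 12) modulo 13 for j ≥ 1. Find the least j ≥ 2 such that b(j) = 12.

6

b(1) = 8,  b(2) = 5,  b(3) = 6,  b(4) = 10,  b(5) = 0,  b(6) = 12,  b(7) = 8.
Since b(7) = b(1) = 8, the sequence is periodic with period 6.
The value 12 first appears (with j ≥ 2) at b(6).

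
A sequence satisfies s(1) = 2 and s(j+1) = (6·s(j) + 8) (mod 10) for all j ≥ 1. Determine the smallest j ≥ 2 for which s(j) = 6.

We have s(1) = 2, s(2) = 0, s(3) = 8, s(4) = 6, s(5) = 4, s(6) = 2.
The sequence repeats with period 5.
The value 6 first appears (with j ≥ 2) at s(4).

4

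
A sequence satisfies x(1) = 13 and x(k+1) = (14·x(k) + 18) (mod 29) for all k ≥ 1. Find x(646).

Computing terms: x(1) = 13; x(2) = 26; x(3) = 5; x(4) = 1; x(5) = 3; x(6) = 2; x(7) = 17; x(8) = 24; x(9) = 6; x(10) = 15; x(11) = 25; x(12) = 20; x(13) = 8; x(14) = 14; x(15) = 11; x(16) = 27; x(17) = 19; x(18) = 23; x(19) = 21; x(20) = 22; x(21) = 7; x(22) = 0; x(23) = 18; x(24) = 9; x(25) = 28; x(26) = 4; x(27) = 16; x(28) = 10; x(29) = 13.
Since x(29) = x(1) = 13, the sequence is periodic with period 28.
So x(646) = x(1 + ((646-1) mod 28)) = x(2) = 26.

26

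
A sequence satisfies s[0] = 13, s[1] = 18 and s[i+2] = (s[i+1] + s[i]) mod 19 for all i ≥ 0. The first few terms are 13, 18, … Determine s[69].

Computing terms: s[0] = 13,  s[1] = 18,  s[2] = 12,  s[3] = 11,  s[4] = 4,  s[5] = 15,  s[6] = 0,  s[7] = 15,  s[8] = 15,  s[9] = 11,  s[10] = 7,  s[11] = 18,  s[12] = 6,  s[13] = 5,  s[14] = 11,  s[15] = 16,  s[16] = 8,  s[17] = 5,  s[18] = 13,  s[19] = 18.
The sequence repeats with period 18.
So s[69] = s[0 + ((69-0) mod 18)] = s[15] = 16.

16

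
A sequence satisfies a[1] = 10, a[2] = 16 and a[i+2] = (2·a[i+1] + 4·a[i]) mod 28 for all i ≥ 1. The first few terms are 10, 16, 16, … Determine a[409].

4

We have a[1] = 10, a[2] = 16, a[3] = 16, a[4] = 12, a[5] = 4, a[6] = 0, a[7] = 16, a[8] = 4, a[9] = 16, a[10] = 20, a[11] = 20, a[12] = 8, a[13] = 12, a[14] = 0, a[15] = 20, a[16] = 12, a[17] = 20, a[18] = 4, a[19] = 4, a[20] = 24, a[21] = 8, a[22] = 0, a[23] = 4, a[24] = 8, a[25] = 4, a[26] = 12, a[27] = 12, a[28] = 16, a[29] = 24, a[30] = 0, a[31] = 12, a[32] = 24, a[33] = 12, a[34] = 8, a[35] = 8, a[36] = 20, a[37] = 16, a[38] = 0, a[39] = 8, a[40] = 16, a[41] = 8, a[42] = 24, a[43] = 24, a[44] = 4, a[45] = 20, a[46] = 0, a[47] = 24, a[48] = 20, a[49] = 24, a[50] = 16, a[51] = 16.
Since (a[50], a[51]) = (a[2], a[3]) = (16, 16) (two consecutive terms determine the rest), the sequence is eventually periodic: after a pre-period of length 1 it cycles with period 48.
For i ≥ 2, a[i] depends only on (i - 2) mod 48. (409 - 2) mod 48 = 23, so a[409] = a[25] = 4.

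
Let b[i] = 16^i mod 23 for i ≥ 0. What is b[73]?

18

b[0] = 1; b[1] = 16; b[2] = 3; b[3] = 2; b[4] = 9; b[5] = 6; b[6] = 4; b[7] = 18; b[8] = 12; b[9] = 8; b[10] = 13; b[11] = 1.
Since b[11] = b[0] = 1, the sequence is periodic with period 11.
(73 - 0) mod 11 = 7, so b[73] = b[7] = 18.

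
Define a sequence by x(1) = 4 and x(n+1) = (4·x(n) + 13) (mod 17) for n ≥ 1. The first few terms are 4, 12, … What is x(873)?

Listing terms: x(1) = 4, x(2) = 12, x(3) = 10, x(4) = 2, x(5) = 4.
The sequence repeats with period 4.
So x(873) = x(1 + ((873-1) mod 4)) = x(1) = 4.

4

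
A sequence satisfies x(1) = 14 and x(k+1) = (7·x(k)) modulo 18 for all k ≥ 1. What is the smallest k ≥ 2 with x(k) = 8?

We have x(1) = 14,  x(2) = 8,  x(3) = 2,  x(4) = 14.
The sequence repeats with period 3.
The value 8 first appears (with k ≥ 2) at x(2).

2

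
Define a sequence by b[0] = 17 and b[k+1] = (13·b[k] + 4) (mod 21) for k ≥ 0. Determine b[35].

Computing terms: b[0] = 17, b[1] = 15, b[2] = 10, b[3] = 8, b[4] = 3, b[5] = 1, b[6] = 17.
Since b[6] = b[0] = 17, the sequence is periodic with period 6.
So b[35] = b[0 + ((35-0) mod 6)] = b[5] = 1.

1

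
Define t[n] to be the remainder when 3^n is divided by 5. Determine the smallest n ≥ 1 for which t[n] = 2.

3

We have t[0] = 1; t[1] = 3; t[2] = 4; t[3] = 2; t[4] = 1.
Since t[4] = t[0] = 1, the sequence is periodic with period 4.
The value 2 first appears (with n ≥ 1) at t[3].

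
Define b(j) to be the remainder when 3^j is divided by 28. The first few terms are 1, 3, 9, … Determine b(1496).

9

Computing terms: b(0) = 1, b(1) = 3, b(2) = 9, b(3) = 27, b(4) = 25, b(5) = 19, b(6) = 1.
The sequence repeats with period 6.
So b(1496) = b(0 + ((1496-0) mod 6)) = b(2) = 9.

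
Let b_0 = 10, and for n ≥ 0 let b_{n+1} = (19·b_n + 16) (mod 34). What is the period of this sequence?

Listing terms: b_0 = 10; b_1 = 2; b_2 = 20; b_3 = 22; b_4 = 26; b_5 = 0; b_6 = 16; b_7 = 14; b_8 = 10.
Since b_8 = b_0 = 10, the sequence is periodic with period 8.

8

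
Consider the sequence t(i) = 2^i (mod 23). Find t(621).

t(1) = 2; t(2) = 4; t(3) = 8; t(4) = 16; t(5) = 9; t(6) = 18; t(7) = 13; t(8) = 3; t(9) = 6; t(10) = 12; t(11) = 1; t(12) = 2.
The sequence repeats with period 11.
(621 - 1) mod 11 = 4, so t(621) = t(5) = 9.

9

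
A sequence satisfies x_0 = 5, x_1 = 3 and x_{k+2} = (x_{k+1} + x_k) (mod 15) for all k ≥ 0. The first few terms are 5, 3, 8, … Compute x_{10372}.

7

We have x_0 = 5; x_1 = 3; x_2 = 8; x_3 = 11; x_4 = 4; x_5 = 0; x_6 = 4; x_7 = 4; x_8 = 8; x_9 = 12; x_{10} = 5; x_{11} = 2; x_{12} = 7; x_{13} = 9; x_{14} = 1; x_{15} = 10; x_{16} = 11; x_{17} = 6; x_{18} = 2; x_{19} = 8; x_{20} = 10; x_{21} = 3; x_{22} = 13; x_{23} = 1; x_{24} = 14; x_{25} = 0; x_{26} = 14; x_{27} = 14; x_{28} = 13; x_{29} = 12; x_{30} = 10; x_{31} = 7; x_{32} = 2; x_{33} = 9; x_{34} = 11; x_{35} = 5; x_{36} = 1; x_{37} = 6; x_{38} = 7; x_{39} = 13; x_{40} = 5; x_{41} = 3.
Since (x_{40}, x_{41}) = (x_0, x_1) = (5, 3) (two consecutive terms determine the rest), the sequence is periodic with period 40.
(10372 - 0) mod 40 = 12, so x_{10372} = x_{12} = 7.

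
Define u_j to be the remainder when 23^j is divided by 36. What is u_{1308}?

1

u_1 = 23; u_2 = 25; u_3 = 35; u_4 = 13; u_5 = 11; u_6 = 1; u_7 = 23.
The sequence repeats with period 6.
So u_{1308} = u_{1 + ((1308-1) mod 6)} = u_6 = 1.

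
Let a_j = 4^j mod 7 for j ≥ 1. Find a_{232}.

a_1 = 4, a_2 = 2, a_3 = 1, a_4 = 4.
Since a_4 = a_1 = 4, the sequence is periodic with period 3.
(232 - 1) mod 3 = 0, so a_{232} = a_1 = 4.

4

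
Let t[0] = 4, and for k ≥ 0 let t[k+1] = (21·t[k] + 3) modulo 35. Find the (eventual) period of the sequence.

t[0] = 4, t[1] = 17, t[2] = 10, t[3] = 3, t[4] = 31, t[5] = 24, t[6] = 17.
Since t[6] = t[1] = 17, the sequence is eventually periodic: after a pre-period of length 1 it cycles with period 5.

5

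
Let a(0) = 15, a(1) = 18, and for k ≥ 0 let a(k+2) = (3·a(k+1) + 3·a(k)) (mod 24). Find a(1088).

3

Listing terms: a(0) = 15, a(1) = 18, a(2) = 3, a(3) = 15, a(4) = 6, a(5) = 15, a(6) = 15, a(7) = 18.
The sequence repeats with period 6.
So a(1088) = a(0 + ((1088-0) mod 6)) = a(2) = 3.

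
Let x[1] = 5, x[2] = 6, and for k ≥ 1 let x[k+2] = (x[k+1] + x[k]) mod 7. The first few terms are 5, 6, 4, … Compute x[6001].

Listing terms: x[1] = 5; x[2] = 6; x[3] = 4; x[4] = 3; x[5] = 0; x[6] = 3; x[7] = 3; x[8] = 6; x[9] = 2; x[10] = 1; x[11] = 3; x[12] = 4; x[13] = 0; x[14] = 4; x[15] = 4; x[16] = 1; x[17] = 5; x[18] = 6.
The sequence repeats with period 16.
(6001 - 1) mod 16 = 0, so x[6001] = x[1] = 5.

5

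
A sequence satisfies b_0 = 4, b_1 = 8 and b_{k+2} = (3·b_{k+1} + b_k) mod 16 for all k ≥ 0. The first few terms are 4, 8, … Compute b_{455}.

Computing terms: b_0 = 4; b_1 = 8; b_2 = 12; b_3 = 12; b_4 = 0; b_5 = 12; b_6 = 4; b_7 = 8.
The sequence repeats with period 6.
(455 - 0) mod 6 = 5, so b_{455} = b_5 = 12.

12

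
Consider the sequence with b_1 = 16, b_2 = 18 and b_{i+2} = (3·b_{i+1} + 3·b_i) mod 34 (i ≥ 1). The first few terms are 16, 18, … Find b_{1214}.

We have b_1 = 16; b_2 = 18; b_3 = 0; b_4 = 20; b_5 = 26; b_6 = 2; b_7 = 16; b_8 = 20; b_9 = 6; b_{10} = 10; b_{11} = 14; b_{12} = 4; b_{13} = 20; b_{14} = 4; b_{15} = 4; b_{16} = 24; b_{17} = 16; b_{18} = 18.
The sequence repeats with period 16.
So b_{1214} = b_{1 + ((1214-1) mod 16)} = b_{14} = 4.

4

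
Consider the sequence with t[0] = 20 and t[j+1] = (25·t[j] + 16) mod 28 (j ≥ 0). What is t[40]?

Computing terms: t[0] = 20, t[1] = 12, t[2] = 8, t[3] = 20.
Since t[3] = t[0] = 20, the sequence is periodic with period 3.
So t[40] = t[0 + ((40-0) mod 3)] = t[1] = 12.

12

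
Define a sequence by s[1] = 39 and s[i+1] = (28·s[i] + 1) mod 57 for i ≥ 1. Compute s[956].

Listing terms: s[1] = 39,  s[2] = 10,  s[3] = 53,  s[4] = 3,  s[5] = 28,  s[6] = 44,  s[7] = 36,  s[8] = 40,  s[9] = 38,  s[10] = 39.
The sequence repeats with period 9.
(956 - 1) mod 9 = 1, so s[956] = s[2] = 10.

10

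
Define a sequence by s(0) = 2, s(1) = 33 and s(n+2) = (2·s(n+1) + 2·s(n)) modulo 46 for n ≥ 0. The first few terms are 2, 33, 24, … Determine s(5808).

Listing terms: s(0) = 2, s(1) = 33, s(2) = 24, s(3) = 22, s(4) = 0, s(5) = 44, s(6) = 42, s(7) = 34, s(8) = 14, s(9) = 4, s(10) = 36, s(11) = 34, s(12) = 2, s(13) = 26, s(14) = 10, s(15) = 26, s(16) = 26, s(17) = 12, s(18) = 30, s(19) = 38, s(20) = 44, s(21) = 26, s(22) = 2, s(23) = 10, s(24) = 24, s(25) = 22.
Since (s(24), s(25)) = (s(2), s(3)) = (24, 22) (two consecutive terms determine the rest), the sequence is eventually periodic: after a pre-period of length 2 it cycles with period 22.
For n ≥ 2, s(n) depends only on (n - 2) mod 22. (5808 - 2) mod 22 = 20, so s(5808) = s(22) = 2.

2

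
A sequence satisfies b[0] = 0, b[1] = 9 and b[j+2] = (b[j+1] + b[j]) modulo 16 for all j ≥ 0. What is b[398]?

b[0] = 0, b[1] = 9, b[2] = 9, b[3] = 2, b[4] = 11, b[5] = 13, b[6] = 8, b[7] = 5, b[8] = 13, b[9] = 2, b[10] = 15, b[11] = 1, b[12] = 0, b[13] = 1, b[14] = 1, b[15] = 2, b[16] = 3, b[17] = 5, b[18] = 8, b[19] = 13, b[20] = 5, b[21] = 2, b[22] = 7, b[23] = 9, b[24] = 0, b[25] = 9.
Since (b[24], b[25]) = (b[0], b[1]) = (0, 9) (two consecutive terms determine the rest), the sequence is periodic with period 24.
(398 - 0) mod 24 = 14, so b[398] = b[14] = 1.

1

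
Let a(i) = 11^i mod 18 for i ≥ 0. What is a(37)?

Listing terms: a(0) = 1; a(1) = 11; a(2) = 13; a(3) = 17; a(4) = 7; a(5) = 5; a(6) = 1.
The sequence repeats with period 6.
(37 - 0) mod 6 = 1, so a(37) = a(1) = 11.

11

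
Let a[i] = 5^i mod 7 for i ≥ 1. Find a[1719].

Listing terms: a[1] = 5; a[2] = 4; a[3] = 6; a[4] = 2; a[5] = 3; a[6] = 1; a[7] = 5.
Since a[7] = a[1] = 5, the sequence is periodic with period 6.
So a[1719] = a[1 + ((1719-1) mod 6)] = a[3] = 6.

6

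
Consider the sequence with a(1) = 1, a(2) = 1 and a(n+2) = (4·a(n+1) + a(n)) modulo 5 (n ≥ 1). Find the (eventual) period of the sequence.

20

a(1) = 1; a(2) = 1; a(3) = 0; a(4) = 1; a(5) = 4; a(6) = 2; a(7) = 2; a(8) = 0; a(9) = 2; a(10) = 3; a(11) = 4; a(12) = 4; a(13) = 0; a(14) = 4; a(15) = 1; a(16) = 3; a(17) = 3; a(18) = 0; a(19) = 3; a(20) = 2; a(21) = 1; a(22) = 1.
Since (a(21), a(22)) = (a(1), a(2)) = (1, 1) (two consecutive terms determine the rest), the sequence is periodic with period 20.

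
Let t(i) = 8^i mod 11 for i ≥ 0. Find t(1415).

Listing terms: t(0) = 1,  t(1) = 8,  t(2) = 9,  t(3) = 6,  t(4) = 4,  t(5) = 10,  t(6) = 3,  t(7) = 2,  t(8) = 5,  t(9) = 7,  t(10) = 1.
Since t(10) = t(0) = 1, the sequence is periodic with period 10.
(1415 - 0) mod 10 = 5, so t(1415) = t(5) = 10.

10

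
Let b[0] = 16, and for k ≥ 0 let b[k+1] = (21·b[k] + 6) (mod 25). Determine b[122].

8

b[0] = 16,  b[1] = 17,  b[2] = 13,  b[3] = 4,  b[4] = 15,  b[5] = 21,  b[6] = 22,  b[7] = 18,  b[8] = 9,  b[9] = 20,  b[10] = 1,  b[11] = 2,  b[12] = 23,  b[13] = 14,  b[14] = 0,  b[15] = 6,  b[16] = 7,  b[17] = 3,  b[18] = 19,  b[19] = 5,  b[20] = 11,  b[21] = 12,  b[22] = 8,  b[23] = 24,  b[24] = 10,  b[25] = 16.
Since b[25] = b[0] = 16, the sequence is periodic with period 25.
So b[122] = b[0 + ((122-0) mod 25)] = b[22] = 8.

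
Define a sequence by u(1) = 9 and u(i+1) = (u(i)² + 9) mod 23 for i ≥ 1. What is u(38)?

Listing terms: u(1) = 9; u(2) = 21; u(3) = 13; u(4) = 17; u(5) = 22; u(6) = 10; u(7) = 17.
Since u(7) = u(4) = 17, the sequence is eventually periodic: after a pre-period of length 3 it cycles with period 3.
For i ≥ 4, u(i) depends only on (i - 4) mod 3. (38 - 4) mod 3 = 1, so u(38) = u(5) = 22.

22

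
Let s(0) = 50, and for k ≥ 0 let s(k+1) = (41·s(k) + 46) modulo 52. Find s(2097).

44

Listing terms: s(0) = 50; s(1) = 16; s(2) = 26; s(3) = 20; s(4) = 34; s(5) = 36; s(6) = 14; s(7) = 48; s(8) = 38; s(9) = 44; s(10) = 30; s(11) = 28; s(12) = 50.
The sequence repeats with period 12.
So s(2097) = s(0 + ((2097-0) mod 12)) = s(9) = 44.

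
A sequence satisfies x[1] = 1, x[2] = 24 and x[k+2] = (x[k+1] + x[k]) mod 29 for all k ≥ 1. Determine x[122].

Computing terms: x[1] = 1,  x[2] = 24,  x[3] = 25,  x[4] = 20,  x[5] = 16,  x[6] = 7,  x[7] = 23,  x[8] = 1,  x[9] = 24.
Since (x[8], x[9]) = (x[1], x[2]) = (1, 24) (two consecutive terms determine the rest), the sequence is periodic with period 7.
So x[122] = x[1 + ((122-1) mod 7)] = x[3] = 25.

25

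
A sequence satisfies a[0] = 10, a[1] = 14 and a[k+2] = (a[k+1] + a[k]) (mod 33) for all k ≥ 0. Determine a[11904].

a[0] = 10,  a[1] = 14,  a[2] = 24,  a[3] = 5,  a[4] = 29,  a[5] = 1,  a[6] = 30,  a[7] = 31,  a[8] = 28,  a[9] = 26,  a[10] = 21,  a[11] = 14,  a[12] = 2,  a[13] = 16,  a[14] = 18,  a[15] = 1,  a[16] = 19,  a[17] = 20,  a[18] = 6,  a[19] = 26,  a[20] = 32,  a[21] = 25,  a[22] = 24,  a[23] = 16,  a[24] = 7,  a[25] = 23,  a[26] = 30,  a[27] = 20,  a[28] = 17,  a[29] = 4,  a[30] = 21,  a[31] = 25,  a[32] = 13,  a[33] = 5,  a[34] = 18,  a[35] = 23,  a[36] = 8,  a[37] = 31,  a[38] = 6,  a[39] = 4,  a[40] = 10,  a[41] = 14.
Since (a[40], a[41]) = (a[0], a[1]) = (10, 14) (two consecutive terms determine the rest), the sequence is periodic with period 40.
So a[11904] = a[0 + ((11904-0) mod 40)] = a[24] = 7.

7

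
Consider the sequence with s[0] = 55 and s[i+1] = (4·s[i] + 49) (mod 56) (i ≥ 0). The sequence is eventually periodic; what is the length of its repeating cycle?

s[0] = 55, s[1] = 45, s[2] = 5, s[3] = 13, s[4] = 45.
Since s[4] = s[1] = 45, the sequence is eventually periodic: after a pre-period of length 1 it cycles with period 3.

3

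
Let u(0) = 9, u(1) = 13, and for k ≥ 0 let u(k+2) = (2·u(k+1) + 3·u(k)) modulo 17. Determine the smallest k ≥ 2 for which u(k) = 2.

Listing terms: u(0) = 9,  u(1) = 13,  u(2) = 2,  u(3) = 9,  u(4) = 7,  u(5) = 7,  u(6) = 1,  u(7) = 6,  u(8) = 15,  u(9) = 14,  u(10) = 5,  u(11) = 1,  u(12) = 0,  u(13) = 3,  u(14) = 6,  u(15) = 4,  u(16) = 9,  u(17) = 13.
The sequence repeats with period 16.
The value 2 first appears (with k ≥ 2) at u(2).

2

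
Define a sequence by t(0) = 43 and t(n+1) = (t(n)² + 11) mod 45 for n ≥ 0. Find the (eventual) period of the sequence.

t(0) = 43,  t(1) = 15,  t(2) = 11,  t(3) = 42,  t(4) = 20,  t(5) = 6,  t(6) = 2,  t(7) = 15.
Since t(7) = t(1) = 15, the sequence is eventually periodic: after a pre-period of length 1 it cycles with period 6.

6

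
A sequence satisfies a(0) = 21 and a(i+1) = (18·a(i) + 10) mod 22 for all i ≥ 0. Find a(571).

a(0) = 21; a(1) = 14; a(2) = 20; a(3) = 18; a(4) = 4; a(5) = 16; a(6) = 12; a(7) = 6; a(8) = 8; a(9) = 0; a(10) = 10; a(11) = 14.
Since a(11) = a(1) = 14, the sequence is eventually periodic: after a pre-period of length 1 it cycles with period 10.
For i ≥ 1, a(i) depends only on (i - 1) mod 10. (571 - 1) mod 10 = 0, so a(571) = a(1) = 14.

14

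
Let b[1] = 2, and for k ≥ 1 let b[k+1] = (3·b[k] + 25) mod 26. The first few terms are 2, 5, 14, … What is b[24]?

1

We have b[1] = 2,  b[2] = 5,  b[3] = 14,  b[4] = 15,  b[5] = 18,  b[6] = 1,  b[7] = 2.
Since b[7] = b[1] = 2, the sequence is periodic with period 6.
So b[24] = b[1 + ((24-1) mod 6)] = b[6] = 1.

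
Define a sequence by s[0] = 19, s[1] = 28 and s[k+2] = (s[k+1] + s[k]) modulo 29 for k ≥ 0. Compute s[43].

Computing terms: s[0] = 19, s[1] = 28, s[2] = 18, s[3] = 17, s[4] = 6, s[5] = 23, s[6] = 0, s[7] = 23, s[8] = 23, s[9] = 17, s[10] = 11, s[11] = 28, s[12] = 10, s[13] = 9, s[14] = 19, s[15] = 28.
The sequence repeats with period 14.
So s[43] = s[0 + ((43-0) mod 14)] = s[1] = 28.

28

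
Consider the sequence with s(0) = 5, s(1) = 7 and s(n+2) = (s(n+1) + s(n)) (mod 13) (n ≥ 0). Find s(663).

Listing terms: s(0) = 5; s(1) = 7; s(2) = 12; s(3) = 6; s(4) = 5; s(5) = 11; s(6) = 3; s(7) = 1; s(8) = 4; s(9) = 5; s(10) = 9; s(11) = 1; s(12) = 10; s(13) = 11; s(14) = 8; s(15) = 6; s(16) = 1; s(17) = 7; s(18) = 8; s(19) = 2; s(20) = 10; s(21) = 12; s(22) = 9; s(23) = 8; s(24) = 4; s(25) = 12; s(26) = 3; s(27) = 2; s(28) = 5; s(29) = 7.
Since (s(28), s(29)) = (s(0), s(1)) = (5, 7) (two consecutive terms determine the rest), the sequence is periodic with period 28.
So s(663) = s(0 + ((663-0) mod 28)) = s(19) = 2.

2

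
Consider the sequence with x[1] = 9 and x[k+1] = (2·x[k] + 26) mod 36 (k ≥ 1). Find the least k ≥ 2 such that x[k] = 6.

3

x[1] = 9,  x[2] = 8,  x[3] = 6,  x[4] = 2,  x[5] = 30,  x[6] = 14,  x[7] = 18,  x[8] = 26,  x[9] = 6.
Since x[9] = x[3] = 6, the sequence is eventually periodic: after a pre-period of length 2 it cycles with period 6.
The value 6 first appears (with k ≥ 2) at x[3].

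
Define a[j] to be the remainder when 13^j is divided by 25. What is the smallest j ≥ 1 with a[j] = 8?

We have a[0] = 1, a[1] = 13, a[2] = 19, a[3] = 22, a[4] = 11, a[5] = 18, a[6] = 9, a[7] = 17, a[8] = 21, a[9] = 23, a[10] = 24, a[11] = 12, a[12] = 6, a[13] = 3, a[14] = 14, a[15] = 7, a[16] = 16, a[17] = 8, a[18] = 4, a[19] = 2, a[20] = 1.
Since a[20] = a[0] = 1, the sequence is periodic with period 20.
The value 8 first appears (with j ≥ 1) at a[17].

17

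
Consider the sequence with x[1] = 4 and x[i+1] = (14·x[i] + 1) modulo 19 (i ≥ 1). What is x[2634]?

Computing terms: x[1] = 4; x[2] = 0; x[3] = 1; x[4] = 15; x[5] = 2; x[6] = 10; x[7] = 8; x[8] = 18; x[9] = 6; x[10] = 9; x[11] = 13; x[12] = 12; x[13] = 17; x[14] = 11; x[15] = 3; x[16] = 5; x[17] = 14; x[18] = 7; x[19] = 4.
Since x[19] = x[1] = 4, the sequence is periodic with period 18.
(2634 - 1) mod 18 = 5, so x[2634] = x[6] = 10.

10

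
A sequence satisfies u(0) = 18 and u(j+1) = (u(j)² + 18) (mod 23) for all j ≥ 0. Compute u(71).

u(0) = 18,  u(1) = 20,  u(2) = 4,  u(3) = 11,  u(4) = 1,  u(5) = 19,  u(6) = 11.
Since u(6) = u(3) = 11, the sequence is eventually periodic: after a pre-period of length 3 it cycles with period 3.
For j ≥ 3, u(j) depends only on (j - 3) mod 3. (71 - 3) mod 3 = 2, so u(71) = u(5) = 19.

19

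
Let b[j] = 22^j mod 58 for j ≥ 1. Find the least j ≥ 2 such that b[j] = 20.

2

Computing terms: b[1] = 22,  b[2] = 20,  b[3] = 34,  b[4] = 52,  b[5] = 42,  b[6] = 54,  b[7] = 28,  b[8] = 36,  b[9] = 38,  b[10] = 24,  b[11] = 6,  b[12] = 16,  b[13] = 4,  b[14] = 30,  b[15] = 22.
The sequence repeats with period 14.
The value 20 first appears (with j ≥ 2) at b[2].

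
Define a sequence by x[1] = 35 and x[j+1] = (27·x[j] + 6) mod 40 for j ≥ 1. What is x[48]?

Listing terms: x[1] = 35,  x[2] = 31,  x[3] = 3,  x[4] = 7,  x[5] = 35.
Since x[5] = x[1] = 35, the sequence is periodic with period 4.
(48 - 1) mod 4 = 3, so x[48] = x[4] = 7.

7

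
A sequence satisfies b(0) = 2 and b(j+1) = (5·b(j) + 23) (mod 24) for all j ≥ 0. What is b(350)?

8

b(0) = 2, b(1) = 9, b(2) = 20, b(3) = 3, b(4) = 14, b(5) = 21, b(6) = 8, b(7) = 15, b(8) = 2.
Since b(8) = b(0) = 2, the sequence is periodic with period 8.
(350 - 0) mod 8 = 6, so b(350) = b(6) = 8.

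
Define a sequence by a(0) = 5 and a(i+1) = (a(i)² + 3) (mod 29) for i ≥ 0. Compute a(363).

10

Listing terms: a(0) = 5, a(1) = 28, a(2) = 4, a(3) = 19, a(4) = 16, a(5) = 27, a(6) = 7, a(7) = 23, a(8) = 10, a(9) = 16.
Since a(9) = a(4) = 16, the sequence is eventually periodic: after a pre-period of length 4 it cycles with period 5.
For i ≥ 4, a(i) depends only on (i - 4) mod 5. (363 - 4) mod 5 = 4, so a(363) = a(8) = 10.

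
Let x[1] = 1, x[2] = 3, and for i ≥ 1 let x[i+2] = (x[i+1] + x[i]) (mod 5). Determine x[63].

Listing terms: x[1] = 1, x[2] = 3, x[3] = 4, x[4] = 2, x[5] = 1, x[6] = 3.
The sequence repeats with period 4.
So x[63] = x[1 + ((63-1) mod 4)] = x[3] = 4.

4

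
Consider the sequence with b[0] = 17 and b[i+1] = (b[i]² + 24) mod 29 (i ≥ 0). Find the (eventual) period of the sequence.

4

Computing terms: b[0] = 17,  b[1] = 23,  b[2] = 2,  b[3] = 28,  b[4] = 25,  b[5] = 11,  b[6] = 0,  b[7] = 24,  b[8] = 20,  b[9] = 18,  b[10] = 0.
Since b[10] = b[6] = 0, the sequence is eventually periodic: after a pre-period of length 6 it cycles with period 4.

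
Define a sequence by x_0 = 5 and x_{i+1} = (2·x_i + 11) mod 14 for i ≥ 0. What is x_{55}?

We have x_0 = 5, x_1 = 7, x_2 = 11, x_3 = 5.
Since x_3 = x_0 = 5, the sequence is periodic with period 3.
(55 - 0) mod 3 = 1, so x_{55} = x_1 = 7.

7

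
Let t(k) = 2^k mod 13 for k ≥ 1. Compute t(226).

Listing terms: t(1) = 2, t(2) = 4, t(3) = 8, t(4) = 3, t(5) = 6, t(6) = 12, t(7) = 11, t(8) = 9, t(9) = 5, t(10) = 10, t(11) = 7, t(12) = 1, t(13) = 2.
The sequence repeats with period 12.
(226 - 1) mod 12 = 9, so t(226) = t(10) = 10.

10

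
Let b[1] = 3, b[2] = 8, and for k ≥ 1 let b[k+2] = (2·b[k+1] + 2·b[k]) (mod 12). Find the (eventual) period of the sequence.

b[1] = 3, b[2] = 8, b[3] = 10, b[4] = 0, b[5] = 8, b[6] = 4, b[7] = 0, b[8] = 8.
Since (b[7], b[8]) = (b[4], b[5]) = (0, 8) (two consecutive terms determine the rest), the sequence is eventually periodic: after a pre-period of length 3 it cycles with period 3.

3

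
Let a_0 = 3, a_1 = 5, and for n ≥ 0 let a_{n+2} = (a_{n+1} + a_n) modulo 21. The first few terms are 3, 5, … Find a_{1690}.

20

a_0 = 3; a_1 = 5; a_2 = 8; a_3 = 13; a_4 = 0; a_5 = 13; a_6 = 13; a_7 = 5; a_8 = 18; a_9 = 2; a_{10} = 20; a_{11} = 1; a_{12} = 0; a_{13} = 1; a_{14} = 1; a_{15} = 2; a_{16} = 3; a_{17} = 5.
The sequence repeats with period 16.
(1690 - 0) mod 16 = 10, so a_{1690} = a_{10} = 20.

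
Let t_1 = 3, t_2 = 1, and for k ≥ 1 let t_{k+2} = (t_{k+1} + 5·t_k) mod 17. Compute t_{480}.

We have t_1 = 3,  t_2 = 1,  t_3 = 16,  t_4 = 4,  t_5 = 16,  t_6 = 2,  t_7 = 14,  t_8 = 7,  t_9 = 9,  t_{10} = 10,  t_{11} = 4,  t_{12} = 3,  t_{13} = 6,  t_{14} = 4,  t_{15} = 0,  t_{16} = 3,  t_{17} = 3,  t_{18} = 1.
The sequence repeats with period 16.
So t_{480} = t_{1 + ((480-1) mod 16)} = t_{16} = 3.

3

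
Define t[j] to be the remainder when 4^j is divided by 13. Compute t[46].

9

t[1] = 4,  t[2] = 3,  t[3] = 12,  t[4] = 9,  t[5] = 10,  t[6] = 1,  t[7] = 4.
Since t[7] = t[1] = 4, the sequence is periodic with period 6.
So t[46] = t[1 + ((46-1) mod 6)] = t[4] = 9.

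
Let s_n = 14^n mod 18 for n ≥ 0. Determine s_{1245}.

8

Listing terms: s_0 = 1, s_1 = 14, s_2 = 16, s_3 = 8, s_4 = 4, s_5 = 2, s_6 = 10, s_7 = 14.
Since s_7 = s_1 = 14, the sequence is eventually periodic: after a pre-period of length 1 it cycles with period 6.
For n ≥ 1, s_n depends only on (n - 1) mod 6. (1245 - 1) mod 6 = 2, so s_{1245} = s_3 = 8.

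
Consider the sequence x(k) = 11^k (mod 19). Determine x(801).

1

Listing terms: x(0) = 1, x(1) = 11, x(2) = 7, x(3) = 1.
The sequence repeats with period 3.
(801 - 0) mod 3 = 0, so x(801) = x(0) = 1.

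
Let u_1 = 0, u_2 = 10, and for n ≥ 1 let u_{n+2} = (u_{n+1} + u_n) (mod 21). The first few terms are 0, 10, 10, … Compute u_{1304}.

Computing terms: u_1 = 0, u_2 = 10, u_3 = 10, u_4 = 20, u_5 = 9, u_6 = 8, u_7 = 17, u_8 = 4, u_9 = 0, u_{10} = 4, u_{11} = 4, u_{12} = 8, u_{13} = 12, u_{14} = 20, u_{15} = 11, u_{16} = 10, u_{17} = 0, u_{18} = 10.
The sequence repeats with period 16.
So u_{1304} = u_{1 + ((1304-1) mod 16)} = u_8 = 4.

4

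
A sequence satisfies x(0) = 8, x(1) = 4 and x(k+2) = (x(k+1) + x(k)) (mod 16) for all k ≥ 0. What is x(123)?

Computing terms: x(0) = 8,  x(1) = 4,  x(2) = 12,  x(3) = 0,  x(4) = 12,  x(5) = 12,  x(6) = 8,  x(7) = 4.
Since (x(6), x(7)) = (x(0), x(1)) = (8, 4) (two consecutive terms determine the rest), the sequence is periodic with period 6.
So x(123) = x(0 + ((123-0) mod 6)) = x(3) = 0.

0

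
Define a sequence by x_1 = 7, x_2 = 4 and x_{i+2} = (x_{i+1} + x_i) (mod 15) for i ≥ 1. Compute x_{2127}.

7

We have x_1 = 7,  x_2 = 4,  x_3 = 11,  x_4 = 0,  x_5 = 11,  x_6 = 11,  x_7 = 7,  x_8 = 3,  x_9 = 10,  x_{10} = 13,  x_{11} = 8,  x_{12} = 6,  x_{13} = 14,  x_{14} = 5,  x_{15} = 4,  x_{16} = 9,  x_{17} = 13,  x_{18} = 7,  x_{19} = 5,  x_{20} = 12,  x_{21} = 2,  x_{22} = 14,  x_{23} = 1,  x_{24} = 0,  x_{25} = 1,  x_{26} = 1,  x_{27} = 2,  x_{28} = 3,  x_{29} = 5,  x_{30} = 8,  x_{31} = 13,  x_{32} = 6,  x_{33} = 4,  x_{34} = 10,  x_{35} = 14,  x_{36} = 9,  x_{37} = 8,  x_{38} = 2,  x_{39} = 10,  x_{40} = 12,  x_{41} = 7,  x_{42} = 4.
The sequence repeats with period 40.
So x_{2127} = x_{1 + ((2127-1) mod 40)} = x_7 = 7.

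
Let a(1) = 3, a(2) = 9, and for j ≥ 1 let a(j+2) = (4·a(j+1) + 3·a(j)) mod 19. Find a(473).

Computing terms: a(1) = 3; a(2) = 9; a(3) = 7; a(4) = 17; a(5) = 13; a(6) = 8; a(7) = 14; a(8) = 4; a(9) = 1; a(10) = 16; a(11) = 10; a(12) = 12; a(13) = 2; a(14) = 6; a(15) = 11; a(16) = 5; a(17) = 15; a(18) = 18; a(19) = 3; a(20) = 9.
Since (a(19), a(20)) = (a(1), a(2)) = (3, 9) (two consecutive terms determine the rest), the sequence is periodic with period 18.
(473 - 1) mod 18 = 4, so a(473) = a(5) = 13.

13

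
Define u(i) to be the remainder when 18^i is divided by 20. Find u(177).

u(1) = 18, u(2) = 4, u(3) = 12, u(4) = 16, u(5) = 8, u(6) = 4.
Since u(6) = u(2) = 4, the sequence is eventually periodic: after a pre-period of length 1 it cycles with period 4.
For i ≥ 2, u(i) depends only on (i - 2) mod 4. (177 - 2) mod 4 = 3, so u(177) = u(5) = 8.

8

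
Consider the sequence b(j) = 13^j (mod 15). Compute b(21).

13

Listing terms: b(0) = 1, b(1) = 13, b(2) = 4, b(3) = 7, b(4) = 1.
Since b(4) = b(0) = 1, the sequence is periodic with period 4.
So b(21) = b(0 + ((21-0) mod 4)) = b(1) = 13.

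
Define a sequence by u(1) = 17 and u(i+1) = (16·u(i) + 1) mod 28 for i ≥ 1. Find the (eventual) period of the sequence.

3

u(1) = 17; u(2) = 21; u(3) = 1; u(4) = 17.
Since u(4) = u(1) = 17, the sequence is periodic with period 3.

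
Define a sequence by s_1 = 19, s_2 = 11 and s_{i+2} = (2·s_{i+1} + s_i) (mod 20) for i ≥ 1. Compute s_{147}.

1

Listing terms: s_1 = 19; s_2 = 11; s_3 = 1; s_4 = 13; s_5 = 7; s_6 = 7; s_7 = 1; s_8 = 9; s_9 = 19; s_{10} = 7; s_{11} = 13; s_{12} = 13; s_{13} = 19; s_{14} = 11.
Since (s_{13}, s_{14}) = (s_1, s_2) = (19, 11) (two consecutive terms determine the rest), the sequence is periodic with period 12.
(147 - 1) mod 12 = 2, so s_{147} = s_3 = 1.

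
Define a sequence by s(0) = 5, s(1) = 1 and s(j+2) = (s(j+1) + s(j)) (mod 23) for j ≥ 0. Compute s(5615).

19

We have s(0) = 5,  s(1) = 1,  s(2) = 6,  s(3) = 7,  s(4) = 13,  s(5) = 20,  s(6) = 10,  s(7) = 7,  s(8) = 17,  s(9) = 1,  s(10) = 18,  s(11) = 19,  s(12) = 14,  s(13) = 10,  s(14) = 1,  s(15) = 11,  s(16) = 12,  s(17) = 0,  s(18) = 12,  s(19) = 12,  s(20) = 1,  s(21) = 13,  s(22) = 14,  s(23) = 4,  s(24) = 18,  s(25) = 22,  s(26) = 17,  s(27) = 16,  s(28) = 10,  s(29) = 3,  s(30) = 13,  s(31) = 16,  s(32) = 6,  s(33) = 22,  s(34) = 5,  s(35) = 4,  s(36) = 9,  s(37) = 13,  s(38) = 22,  s(39) = 12,  s(40) = 11,  s(41) = 0,  s(42) = 11,  s(43) = 11,  s(44) = 22,  s(45) = 10,  s(46) = 9,  s(47) = 19,  s(48) = 5,  s(49) = 1.
Since (s(48), s(49)) = (s(0), s(1)) = (5, 1) (two consecutive terms determine the rest), the sequence is periodic with period 48.
So s(5615) = s(0 + ((5615-0) mod 48)) = s(47) = 19.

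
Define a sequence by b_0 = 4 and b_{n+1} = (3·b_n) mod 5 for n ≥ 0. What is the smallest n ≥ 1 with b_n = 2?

We have b_0 = 4, b_1 = 2, b_2 = 1, b_3 = 3, b_4 = 4.
Since b_4 = b_0 = 4, the sequence is periodic with period 4.
The value 2 first appears (with n ≥ 1) at b_1.

1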